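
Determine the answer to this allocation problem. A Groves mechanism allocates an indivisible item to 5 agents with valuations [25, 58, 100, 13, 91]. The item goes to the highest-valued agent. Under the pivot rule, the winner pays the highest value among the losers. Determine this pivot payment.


Step 1: The efficient winner is agent 2 with value 100
Step 2: Other agents' values: [25, 58, 13, 91]
Step 3: Pivot payment = max(others) = 91
Step 4: The winner pays 91

91


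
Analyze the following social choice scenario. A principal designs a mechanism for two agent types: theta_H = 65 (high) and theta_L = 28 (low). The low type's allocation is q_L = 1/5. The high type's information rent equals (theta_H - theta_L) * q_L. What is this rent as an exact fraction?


Step 1: theta_H - theta_L = 65 - 28 = 37
Step 2: Information rent = (theta_H - theta_L) * q_L
Step 3: = 37 * 1/5
Step 4: = 37/5

37/5


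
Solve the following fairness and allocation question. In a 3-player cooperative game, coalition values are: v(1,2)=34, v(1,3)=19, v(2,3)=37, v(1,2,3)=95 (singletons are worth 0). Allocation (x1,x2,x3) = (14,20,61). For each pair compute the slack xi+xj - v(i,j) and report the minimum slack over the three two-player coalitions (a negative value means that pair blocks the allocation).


Step 1: Slack for coalition (1,2): x1+x2 - v12 = 34 - 34 = 0
Step 2: Slack for coalition (1,3): x1+x3 - v13 = 75 - 19 = 56
Step 3: Slack for coalition (2,3): x2+x3 - v23 = 81 - 37 = 44
Step 4: Minimum slack = min(0, 56, 44) = 0, attained by (1,2); no pair can gain by deviating, so the allocation is in the core

0


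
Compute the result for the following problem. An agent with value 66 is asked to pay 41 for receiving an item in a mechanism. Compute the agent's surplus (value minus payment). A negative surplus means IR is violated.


Step 1: Surplus = value - payment = 66 - 41 = 25
Step 2: IR is satisfied (surplus >= 0)

25


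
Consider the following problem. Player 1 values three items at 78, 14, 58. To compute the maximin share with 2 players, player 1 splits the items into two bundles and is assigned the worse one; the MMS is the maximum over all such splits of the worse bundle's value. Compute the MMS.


Step 1: Item values = 78, 14, 58
Step 2: Enumerate all 2-bundle partitions and take the smaller bundle:
  Partition 1: {78} vs {14,58} -> bundles 78, 72; min = 72
  Partition 2: {14} vs {78,58} -> bundles 14, 136; min = 14
  Partition 3: {58} vs {78,14} -> bundles 58, 92; min = 58
Step 3: MMS = max(72, 14, 58) = 72

72


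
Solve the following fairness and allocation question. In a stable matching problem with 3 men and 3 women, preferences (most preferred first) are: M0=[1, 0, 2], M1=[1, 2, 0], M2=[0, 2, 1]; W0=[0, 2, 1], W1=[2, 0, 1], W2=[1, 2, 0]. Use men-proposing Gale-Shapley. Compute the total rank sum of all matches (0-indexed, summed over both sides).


Step 1: Run Gale-Shapley (men propose, women hold best offer):
  M0 proposes to W1; she accepts
  M1 proposes to W1; rejected
  M1 proposes to W2; she accepts
  M2 proposes to W0; she accepts
Step 2: Final matching: W0-M2, W1-M0, W2-M1
Step 3: 0-indexed ranks (man's rank of his match, then woman's): 0 + 1 + 0 + 1 + 1 + 0
Step 4: Total rank sum = 3

3


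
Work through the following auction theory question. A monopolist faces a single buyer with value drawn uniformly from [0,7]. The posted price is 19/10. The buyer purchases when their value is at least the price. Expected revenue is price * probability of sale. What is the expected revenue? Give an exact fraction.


Step 1: Posted price r = 19/10, value support [0,7]
Step 2: P(v >= r) = (7 - 19/10)/7 = 51/70
Step 3: Expected revenue = r * P(v >= r) = 19/10 * 51/70
Step 4: Revenue = 969/700

969/700


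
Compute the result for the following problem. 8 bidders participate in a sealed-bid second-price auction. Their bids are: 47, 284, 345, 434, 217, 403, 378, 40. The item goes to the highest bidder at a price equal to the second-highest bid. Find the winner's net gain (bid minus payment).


Step 1: Sort bids in descending order: 434, 403, 378, 345, 284, 217, 47, 40
Step 2: The winning bid is the highest: 434
Step 3: The payment equals the second-highest bid: 403
Step 4: Surplus = winner's bid - payment = 434 - 403 = 31

31


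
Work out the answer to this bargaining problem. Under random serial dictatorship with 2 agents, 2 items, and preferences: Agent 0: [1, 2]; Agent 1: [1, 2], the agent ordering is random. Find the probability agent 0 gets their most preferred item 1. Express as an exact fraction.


Step 1: Agent 0 wants item 1
Step 2: There are 2 possible orderings of agents
Step 3: In 1 orderings, agent 0 gets item 1
Step 4: Probability = 1/2

1/2


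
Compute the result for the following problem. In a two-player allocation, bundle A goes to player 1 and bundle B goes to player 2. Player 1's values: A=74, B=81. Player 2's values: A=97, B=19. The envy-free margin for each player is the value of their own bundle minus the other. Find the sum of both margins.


Step 1: Player 1's margin = v1(A) - v1(B) = 74 - 81 = -7
Step 2: Player 2's margin = v2(B) - v2(A) = 19 - 97 = -78
Step 3: Total margin = -7 + -78 = -85

-85


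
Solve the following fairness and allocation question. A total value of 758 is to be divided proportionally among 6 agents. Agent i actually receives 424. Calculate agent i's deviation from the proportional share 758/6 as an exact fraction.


Step 1: Proportional share = 758/6 = 379/3
Step 2: Agent's actual allocation = 424
Step 3: Excess = 424 - 379/3 = 893/3

893/3


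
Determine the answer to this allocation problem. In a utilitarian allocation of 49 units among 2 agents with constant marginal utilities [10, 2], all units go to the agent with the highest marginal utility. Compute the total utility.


Step 1: The marginal utilities are [10, 2]
Step 2: The highest marginal utility is 10
Step 3: All 49 units go to that agent
Step 4: Total utility = 10 * 49 = 490

490


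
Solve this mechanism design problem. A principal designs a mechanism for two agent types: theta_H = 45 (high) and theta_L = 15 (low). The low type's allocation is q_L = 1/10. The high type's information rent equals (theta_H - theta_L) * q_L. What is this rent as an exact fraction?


Step 1: theta_H - theta_L = 45 - 15 = 30
Step 2: Information rent = (theta_H - theta_L) * q_L
Step 3: = 30 * 1/10
Step 4: = 3

3


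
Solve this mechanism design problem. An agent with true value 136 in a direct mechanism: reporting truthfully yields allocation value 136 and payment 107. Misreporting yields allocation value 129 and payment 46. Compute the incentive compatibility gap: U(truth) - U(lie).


Step 1: U(truth) = value - payment = 136 - 107 = 29
Step 2: U(lie) = allocation - payment = 129 - 46 = 83
Step 3: IC gap = 29 - 83 = -54

-54


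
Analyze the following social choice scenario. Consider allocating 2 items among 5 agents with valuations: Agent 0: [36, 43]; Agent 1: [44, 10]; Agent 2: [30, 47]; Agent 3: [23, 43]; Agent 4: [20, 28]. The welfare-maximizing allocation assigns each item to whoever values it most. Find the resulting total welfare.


Step 1: For each item, find the maximum value among all agents.
Step 2: Item 0 -> Agent 1 (value 44)
Step 3: Item 1 -> Agent 2 (value 47)
Step 4: Total welfare = 44 + 47 = 91

91


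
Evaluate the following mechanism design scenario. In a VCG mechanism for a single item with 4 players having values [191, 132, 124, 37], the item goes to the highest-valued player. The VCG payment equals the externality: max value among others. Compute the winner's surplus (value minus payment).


Step 1: The winner is the agent with the highest value: agent 0 with value 191
Step 2: Values of other agents: [132, 124, 37]
Step 3: VCG payment = max of others' values = 132
Step 4: Surplus = 191 - 132 = 59

59


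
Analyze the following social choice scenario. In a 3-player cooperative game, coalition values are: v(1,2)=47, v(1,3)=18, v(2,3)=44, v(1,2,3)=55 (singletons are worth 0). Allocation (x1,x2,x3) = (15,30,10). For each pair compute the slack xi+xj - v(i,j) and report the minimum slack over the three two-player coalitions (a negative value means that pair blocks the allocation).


Step 1: Slack for coalition (1,2): x1+x2 - v12 = 45 - 47 = -2
Step 2: Slack for coalition (1,3): x1+x3 - v13 = 25 - 18 = 7
Step 3: Slack for coalition (2,3): x2+x3 - v23 = 40 - 44 = -4
Step 4: Minimum slack = min(-2, 7, -4) = -4, attained by (2,3); coalition (2,3) can block (slack < 0), so the allocation is not in the core

-4


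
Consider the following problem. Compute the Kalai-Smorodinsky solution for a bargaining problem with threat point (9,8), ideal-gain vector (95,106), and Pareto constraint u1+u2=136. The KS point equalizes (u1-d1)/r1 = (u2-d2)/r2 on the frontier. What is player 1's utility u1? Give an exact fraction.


Step 1: At the KS point, (u1-d1)/r1 = (u2-d2)/r2 = t and u1+u2 = 136
Step 2: u1 = d1 + r1*t and u2 = d2 + r2*t, so (d1 + r1*t) + (d2 + r2*t) = 136
Step 3: t = (136 - 9 - 8)/(95 + 106) = 119/201
Step 4: u1 = d1 + r1*t = 9 + 95 * 119/201 = 13114/201
Step 5: (Check: u2 = d2 + r2*t = 14222/201; u1+u2 = 13114/201 + 14222/201 = 136, on the frontier.)

13114/201


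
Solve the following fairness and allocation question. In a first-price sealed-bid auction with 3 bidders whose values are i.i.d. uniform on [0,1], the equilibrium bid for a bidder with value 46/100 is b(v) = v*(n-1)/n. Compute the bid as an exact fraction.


Step 1: The symmetric BNE bidding function is b(v) = v * (n-1) / n
Step 2: Substitute v = 23/50 and n = 3
Step 3: b = 23/50 * 2/3
Step 4: b = 23/75

23/75


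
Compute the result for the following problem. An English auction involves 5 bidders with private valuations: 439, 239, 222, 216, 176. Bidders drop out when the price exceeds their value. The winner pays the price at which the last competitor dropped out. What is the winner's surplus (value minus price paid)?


Step 1: Identify the highest value: 439
Step 2: Identify the second-highest value: 239
Step 3: The final price = second-highest value = 239
Step 4: Surplus = 439 - 239 = 200

200


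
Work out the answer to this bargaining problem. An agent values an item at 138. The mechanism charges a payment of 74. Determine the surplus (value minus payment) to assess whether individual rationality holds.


Step 1: Surplus = value - payment = 138 - 74 = 64
Step 2: IR is satisfied (surplus >= 0)

64


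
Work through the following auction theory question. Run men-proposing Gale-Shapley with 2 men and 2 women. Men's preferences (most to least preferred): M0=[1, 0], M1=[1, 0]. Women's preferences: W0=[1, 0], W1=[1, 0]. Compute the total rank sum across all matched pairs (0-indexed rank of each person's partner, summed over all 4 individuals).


Step 1: Run Gale-Shapley (men propose, women hold best offer):
  M0 proposes to W1; she accepts
  M1 proposes to W1; she switches from M0
  M0 proposes to W0; she accepts
Step 2: Final matching: W0-M0, W1-M1
Step 3: 0-indexed ranks (man's rank of his match, then woman's): 1 + 1 + 0 + 0
Step 4: Total rank sum = 2

2


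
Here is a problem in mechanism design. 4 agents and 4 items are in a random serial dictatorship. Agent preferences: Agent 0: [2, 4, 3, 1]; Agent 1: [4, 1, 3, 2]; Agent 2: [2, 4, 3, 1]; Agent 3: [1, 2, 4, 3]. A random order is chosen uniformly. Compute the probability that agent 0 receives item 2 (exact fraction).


Step 1: Agent 0 wants item 2
Step 2: There are 24 possible orderings of agents
Step 3: In 12 orderings, agent 0 gets item 2
Step 4: Probability = 12/24 = 1/2

1/2


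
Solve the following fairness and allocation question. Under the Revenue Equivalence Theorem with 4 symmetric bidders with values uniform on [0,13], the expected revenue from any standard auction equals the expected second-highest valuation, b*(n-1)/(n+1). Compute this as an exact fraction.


Step 1: By Revenue Equivalence, expected revenue = b*(n-1)/(n+1)
Step 2: Substituting n = 4, b = 13
Step 3: Revenue = 13*(4-1)/(4+1) = 13*3/5
Step 4: Revenue = 39/5

39/5


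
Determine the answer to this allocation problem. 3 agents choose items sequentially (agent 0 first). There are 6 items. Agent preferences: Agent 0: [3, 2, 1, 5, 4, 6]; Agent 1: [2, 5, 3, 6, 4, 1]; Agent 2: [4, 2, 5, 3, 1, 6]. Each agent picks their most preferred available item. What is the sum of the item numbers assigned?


Step 1: Agent 0 picks item 3
Step 2: Agent 1 picks item 2
Step 3: Agent 2 picks item 4
Step 4: Sum = 3 + 2 + 4 = 9

9


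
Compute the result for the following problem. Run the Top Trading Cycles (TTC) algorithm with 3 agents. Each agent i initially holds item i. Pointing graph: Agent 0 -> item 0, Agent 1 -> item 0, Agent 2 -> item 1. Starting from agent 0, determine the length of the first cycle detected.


Step 1: Trace the pointer graph from agent 0: 0 -> 0
Step 2: A cycle is detected when we revisit agent 0
Step 3: The cycle is: 0 -> 0
Step 4: Cycle length = 1

1


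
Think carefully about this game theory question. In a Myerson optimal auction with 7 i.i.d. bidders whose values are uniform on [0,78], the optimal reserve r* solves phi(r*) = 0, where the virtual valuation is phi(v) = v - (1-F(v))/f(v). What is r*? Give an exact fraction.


Step 1: For U[0,78], F(v) = v/78 and f(v) = 1/78
Step 2: phi(v) = v - (1 - v/78)/(1/78) = v - (78 - v) = 2v - 78
Step 3: Set phi(r*) = 0: 2r* - 78 = 0
Step 4: r* = 78/2 = 39 (the number of bidders n = 7 does not enter)

39


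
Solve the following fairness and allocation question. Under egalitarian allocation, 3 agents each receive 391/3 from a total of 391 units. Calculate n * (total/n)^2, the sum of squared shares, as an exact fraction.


Step 1: Each agent's share = 391/3
Step 2: Square of each share = (391/3)^2 = 152881/9
Step 3: Sum of squares = 3 * 152881/9 = 152881/3

152881/3


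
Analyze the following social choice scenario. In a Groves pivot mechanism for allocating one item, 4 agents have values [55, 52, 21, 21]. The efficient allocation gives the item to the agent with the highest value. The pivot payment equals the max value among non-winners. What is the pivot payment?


Step 1: The efficient winner is agent 0 with value 55
Step 2: Other agents' values: [52, 21, 21]
Step 3: Pivot payment = max(others) = 52
Step 4: The winner pays 52

52


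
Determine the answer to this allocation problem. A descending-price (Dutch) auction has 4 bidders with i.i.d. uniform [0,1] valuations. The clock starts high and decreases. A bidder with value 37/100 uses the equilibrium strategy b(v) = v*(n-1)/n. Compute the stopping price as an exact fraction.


Step 1: Dutch auctions are strategically equivalent to first-price auctions
Step 2: The equilibrium bid is b(v) = v*(n-1)/n
Step 3: b = 37/100 * 3/4
Step 4: b = 111/400

111/400


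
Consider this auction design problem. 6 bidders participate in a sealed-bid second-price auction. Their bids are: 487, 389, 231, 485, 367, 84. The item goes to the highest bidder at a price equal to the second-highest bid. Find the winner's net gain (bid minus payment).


Step 1: Sort bids in descending order: 487, 485, 389, 367, 231, 84
Step 2: The winning bid is the highest: 487
Step 3: The payment equals the second-highest bid: 485
Step 4: Surplus = winner's bid - payment = 487 - 485 = 2

2


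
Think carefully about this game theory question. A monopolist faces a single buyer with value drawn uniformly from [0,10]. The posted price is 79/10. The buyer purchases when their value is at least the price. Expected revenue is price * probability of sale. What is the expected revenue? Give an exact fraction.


Step 1: Posted price r = 79/10, value support [0,10]
Step 2: P(v >= r) = (10 - 79/10)/10 = 21/100
Step 3: Expected revenue = r * P(v >= r) = 79/10 * 21/100
Step 4: Revenue = 1659/1000

1659/1000


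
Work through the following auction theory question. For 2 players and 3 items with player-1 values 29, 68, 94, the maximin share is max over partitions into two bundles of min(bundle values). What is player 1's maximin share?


Step 1: Item values = 29, 68, 94
Step 2: Enumerate all 2-bundle partitions and take the smaller bundle:
  Partition 1: {29} vs {68,94} -> bundles 29, 162; min = 29
  Partition 2: {68} vs {29,94} -> bundles 68, 123; min = 68
  Partition 3: {94} vs {29,68} -> bundles 94, 97; min = 94
Step 3: MMS = max(29, 68, 94) = 94

94


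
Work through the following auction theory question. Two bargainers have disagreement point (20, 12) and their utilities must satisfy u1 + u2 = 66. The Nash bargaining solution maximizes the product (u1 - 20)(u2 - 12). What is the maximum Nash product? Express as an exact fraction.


Step 1: The Nash solution splits surplus symmetrically above the disagreement point
Step 2: u1 = (total + d1 - d2)/2 = (66 + 20 - 12)/2 = 37
Step 3: u2 = (total - d1 + d2)/2 = (66 - 20 + 12)/2 = 29
Step 4: Nash product = (37 - 20) * (29 - 12)
Step 5: = 17 * 17 = 289

289


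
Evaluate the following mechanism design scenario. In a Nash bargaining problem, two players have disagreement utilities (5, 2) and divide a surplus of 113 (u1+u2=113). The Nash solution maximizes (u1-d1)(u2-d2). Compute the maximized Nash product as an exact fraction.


Step 1: The Nash solution splits surplus symmetrically above the disagreement point
Step 2: u1 = (total + d1 - d2)/2 = (113 + 5 - 2)/2 = 58
Step 3: u2 = (total - d1 + d2)/2 = (113 - 5 + 2)/2 = 55
Step 4: Nash product = (58 - 5) * (55 - 2)
Step 5: = 53 * 53 = 2809

2809


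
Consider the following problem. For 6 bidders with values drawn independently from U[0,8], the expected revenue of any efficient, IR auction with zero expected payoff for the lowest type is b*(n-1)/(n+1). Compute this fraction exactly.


Step 1: By Revenue Equivalence, expected revenue = b*(n-1)/(n+1)
Step 2: Substituting n = 6, b = 8
Step 3: Revenue = 8*(6-1)/(6+1) = 8*5/7
Step 4: Revenue = 40/7

40/7


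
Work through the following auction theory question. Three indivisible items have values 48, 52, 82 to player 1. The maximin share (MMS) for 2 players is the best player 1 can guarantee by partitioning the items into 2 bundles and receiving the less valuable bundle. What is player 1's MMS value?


Step 1: Item values = 48, 52, 82
Step 2: Enumerate all 2-bundle partitions and take the smaller bundle:
  Partition 1: {48} vs {52,82} -> bundles 48, 134; min = 48
  Partition 2: {52} vs {48,82} -> bundles 52, 130; min = 52
  Partition 3: {82} vs {48,52} -> bundles 82, 100; min = 82
Step 3: MMS = max(48, 52, 82) = 82

82


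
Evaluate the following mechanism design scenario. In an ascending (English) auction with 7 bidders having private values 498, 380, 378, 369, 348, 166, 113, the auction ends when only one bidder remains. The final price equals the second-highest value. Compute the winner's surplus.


Step 1: Identify the highest value: 498
Step 2: Identify the second-highest value: 380
Step 3: The final price = second-highest value = 380
Step 4: Surplus = 498 - 380 = 118

118


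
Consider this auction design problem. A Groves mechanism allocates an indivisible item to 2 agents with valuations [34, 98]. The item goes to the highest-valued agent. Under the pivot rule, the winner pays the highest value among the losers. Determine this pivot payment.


Step 1: The efficient winner is agent 1 with value 98
Step 2: Other agents' values: [34]
Step 3: Pivot payment = max(others) = 34
Step 4: The winner pays 34

34


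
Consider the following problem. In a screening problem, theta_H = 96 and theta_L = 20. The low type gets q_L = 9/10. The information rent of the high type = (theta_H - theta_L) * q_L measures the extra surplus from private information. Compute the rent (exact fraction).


Step 1: theta_H - theta_L = 96 - 20 = 76
Step 2: Information rent = (theta_H - theta_L) * q_L
Step 3: = 76 * 9/10
Step 4: = 342/5

342/5


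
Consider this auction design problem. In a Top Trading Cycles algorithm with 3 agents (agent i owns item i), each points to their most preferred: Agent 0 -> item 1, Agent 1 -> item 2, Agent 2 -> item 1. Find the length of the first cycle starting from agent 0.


Step 1: Trace the pointer graph from agent 0: 0 -> 1 -> 2 -> 1
Step 2: A cycle is detected when we revisit agent 1
Step 3: The cycle is: 1 -> 2 -> 1
Step 4: Cycle length = 2

2


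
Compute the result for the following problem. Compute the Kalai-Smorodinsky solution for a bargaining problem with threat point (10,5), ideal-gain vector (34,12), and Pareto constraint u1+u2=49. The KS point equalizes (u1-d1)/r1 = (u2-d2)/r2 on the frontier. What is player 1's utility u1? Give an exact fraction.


Step 1: At the KS point, (u1-d1)/r1 = (u2-d2)/r2 = t and u1+u2 = 49
Step 2: u1 = d1 + r1*t and u2 = d2 + r2*t, so (d1 + r1*t) + (d2 + r2*t) = 49
Step 3: t = (49 - 10 - 5)/(34 + 12) = 34/46 = 17/23
Step 4: u1 = d1 + r1*t = 10 + 34 * 17/23 = 808/23
Step 5: (Check: u2 = d2 + r2*t = 319/23; u1+u2 = 808/23 + 319/23 = 49, on the frontier.)

808/23


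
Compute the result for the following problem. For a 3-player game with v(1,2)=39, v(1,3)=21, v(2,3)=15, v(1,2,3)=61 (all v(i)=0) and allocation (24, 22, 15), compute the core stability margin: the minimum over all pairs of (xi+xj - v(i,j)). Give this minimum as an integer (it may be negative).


Step 1: Slack for coalition (1,2): x1+x2 - v12 = 46 - 39 = 7
Step 2: Slack for coalition (1,3): x1+x3 - v13 = 39 - 21 = 18
Step 3: Slack for coalition (2,3): x2+x3 - v23 = 37 - 15 = 22
Step 4: Minimum slack = min(7, 18, 22) = 7, attained by (1,2); no pair can gain by deviating, so the allocation is in the core

7


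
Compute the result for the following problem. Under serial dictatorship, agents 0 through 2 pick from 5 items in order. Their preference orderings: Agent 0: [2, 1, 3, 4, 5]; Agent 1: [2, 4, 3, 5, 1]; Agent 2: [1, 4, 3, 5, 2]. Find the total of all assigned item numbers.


Step 1: Agent 0 picks item 2
Step 2: Agent 1 picks item 4
Step 3: Agent 2 picks item 1
Step 4: Sum = 2 + 4 + 1 = 7

7


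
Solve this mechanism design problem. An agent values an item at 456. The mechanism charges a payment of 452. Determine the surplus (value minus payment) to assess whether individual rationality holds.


Step 1: Surplus = value - payment = 456 - 452 = 4
Step 2: IR is satisfied (surplus >= 0)

4


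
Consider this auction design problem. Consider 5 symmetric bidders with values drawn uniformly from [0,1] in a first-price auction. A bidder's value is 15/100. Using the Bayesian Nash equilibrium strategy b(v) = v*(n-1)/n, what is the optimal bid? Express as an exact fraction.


Step 1: The symmetric BNE bidding function is b(v) = v * (n-1) / n
Step 2: Substitute v = 3/20 and n = 5
Step 3: b = 3/20 * 4/5
Step 4: b = 3/25

3/25


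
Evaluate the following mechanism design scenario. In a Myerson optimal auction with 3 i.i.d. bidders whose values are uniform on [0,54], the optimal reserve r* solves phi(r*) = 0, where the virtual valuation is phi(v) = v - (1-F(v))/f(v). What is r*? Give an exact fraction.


Step 1: For U[0,54], F(v) = v/54 and f(v) = 1/54
Step 2: phi(v) = v - (1 - v/54)/(1/54) = v - (54 - v) = 2v - 54
Step 3: Set phi(r*) = 0: 2r* - 54 = 0
Step 4: r* = 54/2 = 27 (the number of bidders n = 3 does not enter)

27


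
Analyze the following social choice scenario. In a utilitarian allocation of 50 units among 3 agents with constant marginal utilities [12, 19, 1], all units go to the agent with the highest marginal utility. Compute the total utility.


Step 1: The marginal utilities are [12, 19, 1]
Step 2: The highest marginal utility is 19
Step 3: All 50 units go to that agent
Step 4: Total utility = 19 * 50 = 950

950


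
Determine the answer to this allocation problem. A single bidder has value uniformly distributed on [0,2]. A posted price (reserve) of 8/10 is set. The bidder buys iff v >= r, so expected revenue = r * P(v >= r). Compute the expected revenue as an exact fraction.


Step 1: Posted price r = 4/5, value support [0,2]
Step 2: P(v >= r) = (2 - 4/5)/2 = 3/5
Step 3: Expected revenue = r * P(v >= r) = 4/5 * 3/5
Step 4: Revenue = 12/25

12/25


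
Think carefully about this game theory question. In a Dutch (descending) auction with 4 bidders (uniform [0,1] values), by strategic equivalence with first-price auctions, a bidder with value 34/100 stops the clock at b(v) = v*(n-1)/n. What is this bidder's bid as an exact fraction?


Step 1: Dutch auctions are strategically equivalent to first-price auctions
Step 2: The equilibrium bid is b(v) = v*(n-1)/n
Step 3: b = 17/50 * 3/4
Step 4: b = 51/200

51/200


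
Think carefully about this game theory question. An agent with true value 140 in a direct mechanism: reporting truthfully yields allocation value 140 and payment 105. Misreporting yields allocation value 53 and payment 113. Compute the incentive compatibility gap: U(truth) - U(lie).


Step 1: U(truth) = value - payment = 140 - 105 = 35
Step 2: U(lie) = allocation - payment = 53 - 113 = -60
Step 3: IC gap = 35 - (-60) = 95

95


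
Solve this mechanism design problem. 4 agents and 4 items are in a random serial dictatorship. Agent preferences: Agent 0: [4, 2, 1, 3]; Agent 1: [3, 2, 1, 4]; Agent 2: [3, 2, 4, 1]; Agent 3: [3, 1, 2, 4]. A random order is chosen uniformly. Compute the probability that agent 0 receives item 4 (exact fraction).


Step 1: Agent 0 wants item 4
Step 2: There are 24 possible orderings of agents
Step 3: In 23 orderings, agent 0 gets item 4
Step 4: Probability = 23/24

23/24


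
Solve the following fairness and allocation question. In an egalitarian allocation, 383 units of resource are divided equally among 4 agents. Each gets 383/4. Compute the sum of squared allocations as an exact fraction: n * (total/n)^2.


Step 1: Each agent's share = 383/4
Step 2: Square of each share = (383/4)^2 = 146689/16
Step 3: Sum of squares = 4 * 146689/16 = 146689/4

146689/4


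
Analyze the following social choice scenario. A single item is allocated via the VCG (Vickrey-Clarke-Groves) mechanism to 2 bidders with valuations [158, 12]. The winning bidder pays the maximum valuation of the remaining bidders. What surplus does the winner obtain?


Step 1: The winner is the agent with the highest value: agent 0 with value 158
Step 2: Values of other agents: [12]
Step 3: VCG payment = max of others' values = 12
Step 4: Surplus = 158 - 12 = 146

146


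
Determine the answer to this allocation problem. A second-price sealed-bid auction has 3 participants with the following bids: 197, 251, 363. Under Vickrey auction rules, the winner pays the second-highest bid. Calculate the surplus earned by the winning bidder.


Step 1: Sort bids in descending order: 363, 251, 197
Step 2: The winning bid is the highest: 363
Step 3: The payment equals the second-highest bid: 251
Step 4: Surplus = winner's bid - payment = 363 - 251 = 112

112


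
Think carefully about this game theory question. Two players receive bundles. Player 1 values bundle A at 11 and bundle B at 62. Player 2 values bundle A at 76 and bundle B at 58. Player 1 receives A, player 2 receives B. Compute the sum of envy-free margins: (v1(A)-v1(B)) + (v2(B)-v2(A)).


Step 1: Player 1's margin = v1(A) - v1(B) = 11 - 62 = -51
Step 2: Player 2's margin = v2(B) - v2(A) = 58 - 76 = -18
Step 3: Total margin = -51 + -18 = -69

-69


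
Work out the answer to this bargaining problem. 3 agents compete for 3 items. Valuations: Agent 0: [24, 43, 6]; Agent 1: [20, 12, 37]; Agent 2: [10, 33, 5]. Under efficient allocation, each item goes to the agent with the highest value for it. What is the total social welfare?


Step 1: For each item, find the maximum value among all agents.
Step 2: Item 0 -> Agent 0 (value 24)
Step 3: Item 1 -> Agent 0 (value 43)
Step 4: Item 2 -> Agent 1 (value 37)
Step 5: Total welfare = 24 + 43 + 37 = 104

104


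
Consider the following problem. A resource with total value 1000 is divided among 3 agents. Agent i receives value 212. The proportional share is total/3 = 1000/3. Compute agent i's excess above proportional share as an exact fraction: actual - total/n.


Step 1: Proportional share = 1000/3
Step 2: Agent's actual allocation = 212
Step 3: Excess = 212 - 1000/3 = -364/3

-364/3


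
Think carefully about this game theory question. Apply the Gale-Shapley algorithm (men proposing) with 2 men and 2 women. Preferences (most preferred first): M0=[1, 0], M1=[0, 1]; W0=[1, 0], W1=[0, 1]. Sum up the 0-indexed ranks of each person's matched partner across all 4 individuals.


Step 1: Run Gale-Shapley (men propose, women hold best offer):
  M0 proposes to W1; she accepts
  M1 proposes to W0; she accepts
Step 2: Final matching: W0-M1, W1-M0
Step 3: 0-indexed ranks (man's rank of his match, then woman's): 0 + 0 + 0 + 0
Step 4: Total rank sum = 0

0


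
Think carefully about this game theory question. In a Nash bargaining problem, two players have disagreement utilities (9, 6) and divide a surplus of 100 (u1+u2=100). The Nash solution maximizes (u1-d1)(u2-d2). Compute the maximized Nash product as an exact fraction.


Step 1: The Nash solution splits surplus symmetrically above the disagreement point
Step 2: u1 = (total + d1 - d2)/2 = (100 + 9 - 6)/2 = 103/2
Step 3: u2 = (total - d1 + d2)/2 = (100 - 9 + 6)/2 = 97/2
Step 4: Nash product = (103/2 - 9) * (97/2 - 6)
Step 5: = 85/2 * 85/2 = 7225/4

7225/4


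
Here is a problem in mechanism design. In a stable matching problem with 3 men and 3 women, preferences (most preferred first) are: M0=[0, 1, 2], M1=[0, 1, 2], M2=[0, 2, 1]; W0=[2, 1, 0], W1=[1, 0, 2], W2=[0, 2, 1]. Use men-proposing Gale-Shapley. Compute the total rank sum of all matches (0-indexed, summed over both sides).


Step 1: Run Gale-Shapley (men propose, women hold best offer):
  M0 proposes to W0; she accepts
  M1 proposes to W0; she switches from M0
  M2 proposes to W0; she switches from M1
  M0 proposes to W1; she accepts
  M1 proposes to W1; she switches from M0
  M0 proposes to W2; she accepts
Step 2: Final matching: W0-M2, W1-M1, W2-M0
Step 3: 0-indexed ranks (man's rank of his match, then woman's): 0 + 0 + 1 + 0 + 2 + 0
Step 4: Total rank sum = 3

3


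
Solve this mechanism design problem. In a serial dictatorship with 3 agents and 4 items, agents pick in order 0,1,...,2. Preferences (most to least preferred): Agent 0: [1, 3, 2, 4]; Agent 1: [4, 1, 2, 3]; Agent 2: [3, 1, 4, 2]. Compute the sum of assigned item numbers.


Step 1: Agent 0 picks item 1
Step 2: Agent 1 picks item 4
Step 3: Agent 2 picks item 3
Step 4: Sum = 1 + 4 + 3 = 8

8


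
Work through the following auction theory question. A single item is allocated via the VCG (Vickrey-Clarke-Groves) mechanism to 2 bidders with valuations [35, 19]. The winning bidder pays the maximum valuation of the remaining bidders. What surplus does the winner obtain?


Step 1: The winner is the agent with the highest value: agent 0 with value 35
Step 2: Values of other agents: [19]
Step 3: VCG payment = max of others' values = 19
Step 4: Surplus = 35 - 19 = 16

16


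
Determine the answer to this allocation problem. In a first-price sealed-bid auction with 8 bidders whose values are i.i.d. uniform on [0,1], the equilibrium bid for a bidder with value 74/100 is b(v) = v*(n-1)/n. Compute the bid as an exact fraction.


Step 1: The symmetric BNE bidding function is b(v) = v * (n-1) / n
Step 2: Substitute v = 37/50 and n = 8
Step 3: b = 37/50 * 7/8
Step 4: b = 259/400

259/400


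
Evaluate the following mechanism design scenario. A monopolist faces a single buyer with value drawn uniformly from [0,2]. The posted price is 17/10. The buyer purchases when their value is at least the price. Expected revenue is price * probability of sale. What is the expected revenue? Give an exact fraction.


Step 1: Posted price r = 17/10, value support [0,2]
Step 2: P(v >= r) = (2 - 17/10)/2 = 3/20
Step 3: Expected revenue = r * P(v >= r) = 17/10 * 3/20
Step 4: Revenue = 51/200

51/200


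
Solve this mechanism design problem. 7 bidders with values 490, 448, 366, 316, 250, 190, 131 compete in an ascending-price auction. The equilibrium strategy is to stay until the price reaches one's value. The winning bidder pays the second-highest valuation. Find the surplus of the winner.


Step 1: Identify the highest value: 490
Step 2: Identify the second-highest value: 448
Step 3: The final price = second-highest value = 448
Step 4: Surplus = 490 - 448 = 42

42


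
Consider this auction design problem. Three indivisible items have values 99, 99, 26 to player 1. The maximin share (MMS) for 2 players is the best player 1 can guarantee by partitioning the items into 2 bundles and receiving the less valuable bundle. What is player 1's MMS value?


Step 1: Item values = 99, 99, 26
Step 2: Enumerate all 2-bundle partitions and take the smaller bundle:
  Partition 1: {99} vs {99,26} -> bundles 99, 125; min = 99
  Partition 2: {99} vs {99,26} -> bundles 99, 125; min = 99
  Partition 3: {26} vs {99,99} -> bundles 26, 198; min = 26
Step 3: MMS = max(99, 99, 26) = 99

99


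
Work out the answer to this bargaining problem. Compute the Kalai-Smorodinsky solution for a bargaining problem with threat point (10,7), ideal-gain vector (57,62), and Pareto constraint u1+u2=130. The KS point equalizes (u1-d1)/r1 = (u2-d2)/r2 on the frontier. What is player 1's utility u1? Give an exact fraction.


Step 1: At the KS point, (u1-d1)/r1 = (u2-d2)/r2 = t and u1+u2 = 130
Step 2: u1 = d1 + r1*t and u2 = d2 + r2*t, so (d1 + r1*t) + (d2 + r2*t) = 130
Step 3: t = (130 - 10 - 7)/(57 + 62) = 113/119
Step 4: u1 = d1 + r1*t = 10 + 57 * 113/119 = 7631/119
Step 5: (Check: u2 = d2 + r2*t = 7839/119; u1+u2 = 7631/119 + 7839/119 = 130, on the frontier.)

7631/119


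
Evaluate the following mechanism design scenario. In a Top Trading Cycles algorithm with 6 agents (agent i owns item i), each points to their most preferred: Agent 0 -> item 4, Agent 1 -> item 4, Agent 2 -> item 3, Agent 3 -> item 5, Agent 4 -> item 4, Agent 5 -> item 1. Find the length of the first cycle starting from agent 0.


Step 1: Trace the pointer graph from agent 0: 0 -> 4 -> 4
Step 2: A cycle is detected when we revisit agent 4
Step 3: The cycle is: 4 -> 4
Step 4: Cycle length = 1

1


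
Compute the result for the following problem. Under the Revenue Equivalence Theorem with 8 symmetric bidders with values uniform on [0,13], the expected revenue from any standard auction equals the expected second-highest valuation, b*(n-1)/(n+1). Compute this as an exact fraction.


Step 1: By Revenue Equivalence, expected revenue = b*(n-1)/(n+1)
Step 2: Substituting n = 8, b = 13
Step 3: Revenue = 13*(8-1)/(8+1) = 13*7/9
Step 4: Revenue = 91/9

91/9


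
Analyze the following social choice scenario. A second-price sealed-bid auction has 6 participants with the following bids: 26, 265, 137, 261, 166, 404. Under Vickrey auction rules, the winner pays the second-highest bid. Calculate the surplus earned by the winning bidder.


Step 1: Sort bids in descending order: 404, 265, 261, 166, 137, 26
Step 2: The winning bid is the highest: 404
Step 3: The payment equals the second-highest bid: 265
Step 4: Surplus = winner's bid - payment = 404 - 265 = 139

139


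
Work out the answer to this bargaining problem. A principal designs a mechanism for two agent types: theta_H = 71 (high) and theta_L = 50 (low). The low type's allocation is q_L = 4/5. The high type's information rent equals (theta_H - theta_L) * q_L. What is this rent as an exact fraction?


Step 1: theta_H - theta_L = 71 - 50 = 21
Step 2: Information rent = (theta_H - theta_L) * q_L
Step 3: = 21 * 4/5
Step 4: = 84/5

84/5


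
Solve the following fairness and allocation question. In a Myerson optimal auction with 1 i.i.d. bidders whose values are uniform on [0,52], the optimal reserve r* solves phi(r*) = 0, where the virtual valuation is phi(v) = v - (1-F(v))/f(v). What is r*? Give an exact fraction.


Step 1: For U[0,52], F(v) = v/52 and f(v) = 1/52
Step 2: phi(v) = v - (1 - v/52)/(1/52) = v - (52 - v) = 2v - 52
Step 3: Set phi(r*) = 0: 2r* - 52 = 0
Step 4: r* = 52/2 = 26 (the number of bidders n = 1 does not enter)

26


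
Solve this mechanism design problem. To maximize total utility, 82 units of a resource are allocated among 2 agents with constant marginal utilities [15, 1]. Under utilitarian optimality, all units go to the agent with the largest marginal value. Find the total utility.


Step 1: The marginal utilities are [15, 1]
Step 2: The highest marginal utility is 15
Step 3: All 82 units go to that agent
Step 4: Total utility = 15 * 82 = 1230

1230


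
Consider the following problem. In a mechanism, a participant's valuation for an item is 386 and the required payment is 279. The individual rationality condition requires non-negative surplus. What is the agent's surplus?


Step 1: Surplus = value - payment = 386 - 279 = 107
Step 2: IR is satisfied (surplus >= 0)

107


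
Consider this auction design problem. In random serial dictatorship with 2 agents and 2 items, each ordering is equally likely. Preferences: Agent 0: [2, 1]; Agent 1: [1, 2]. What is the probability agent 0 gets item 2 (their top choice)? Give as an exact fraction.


Step 1: Agent 0 wants item 2
Step 2: There are 2 possible orderings of agents
Step 3: In 2 orderings, agent 0 gets item 2
Step 4: Probability = 2/2 = 1

1


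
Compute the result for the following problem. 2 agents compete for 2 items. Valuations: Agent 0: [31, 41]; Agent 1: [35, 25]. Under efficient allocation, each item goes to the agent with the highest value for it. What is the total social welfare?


Step 1: For each item, find the maximum value among all agents.
Step 2: Item 0 -> Agent 1 (value 35)
Step 3: Item 1 -> Agent 0 (value 41)
Step 4: Total welfare = 35 + 41 = 76

76


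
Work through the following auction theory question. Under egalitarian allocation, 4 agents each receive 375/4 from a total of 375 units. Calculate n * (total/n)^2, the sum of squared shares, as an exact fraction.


Step 1: Each agent's share = 375/4
Step 2: Square of each share = (375/4)^2 = 140625/16
Step 3: Sum of squares = 4 * 140625/16 = 140625/4

140625/4


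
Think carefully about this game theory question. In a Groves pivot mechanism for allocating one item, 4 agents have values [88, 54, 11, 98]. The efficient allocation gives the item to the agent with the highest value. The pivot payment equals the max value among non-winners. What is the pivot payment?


Step 1: The efficient winner is agent 3 with value 98
Step 2: Other agents' values: [88, 54, 11]
Step 3: Pivot payment = max(others) = 88
Step 4: The winner pays 88

88


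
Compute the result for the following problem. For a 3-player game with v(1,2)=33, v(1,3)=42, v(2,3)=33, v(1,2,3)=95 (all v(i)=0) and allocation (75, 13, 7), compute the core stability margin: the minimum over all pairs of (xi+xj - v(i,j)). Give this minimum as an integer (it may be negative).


Step 1: Slack for coalition (1,2): x1+x2 - v12 = 88 - 33 = 55
Step 2: Slack for coalition (1,3): x1+x3 - v13 = 82 - 42 = 40
Step 3: Slack for coalition (2,3): x2+x3 - v23 = 20 - 33 = -13
Step 4: Minimum slack = min(55, 40, -13) = -13, attained by (2,3); coalition (2,3) can block (slack < 0), so the allocation is not in the core

-13


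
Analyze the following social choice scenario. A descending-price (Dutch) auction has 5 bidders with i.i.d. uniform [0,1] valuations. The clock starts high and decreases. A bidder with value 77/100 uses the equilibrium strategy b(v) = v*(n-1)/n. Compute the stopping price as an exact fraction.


Step 1: Dutch auctions are strategically equivalent to first-price auctions
Step 2: The equilibrium bid is b(v) = v*(n-1)/n
Step 3: b = 77/100 * 4/5
Step 4: b = 77/125

77/125


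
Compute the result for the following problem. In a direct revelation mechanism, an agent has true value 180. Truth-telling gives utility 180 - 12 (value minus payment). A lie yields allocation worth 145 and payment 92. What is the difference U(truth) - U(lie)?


Step 1: U(truth) = value - payment = 180 - 12 = 168
Step 2: U(lie) = allocation - payment = 145 - 92 = 53
Step 3: IC gap = 168 - 53 = 115

115
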